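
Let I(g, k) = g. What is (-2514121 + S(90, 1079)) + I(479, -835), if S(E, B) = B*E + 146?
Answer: -2416386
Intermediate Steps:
S(E, B) = 146 + B*E
(-2514121 + S(90, 1079)) + I(479, -835) = (-2514121 + (146 + 1079*90)) + 479 = (-2514121 + (146 + 97110)) + 479 = (-2514121 + 97256) + 479 = -2416865 + 479 = -2416386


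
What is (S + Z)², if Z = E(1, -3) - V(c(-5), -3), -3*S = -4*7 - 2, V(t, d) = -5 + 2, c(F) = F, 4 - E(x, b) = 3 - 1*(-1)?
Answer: 169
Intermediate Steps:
E(x, b) = 0 (E(x, b) = 4 - (3 - 1*(-1)) = 4 - (3 + 1) = 4 - 1*4 = 4 - 4 = 0)
V(t, d) = -3
S = 10 (S = -(-4*7 - 2)/3 = -(-28 - 2)/3 = -⅓*(-30) = 10)
Z = 3 (Z = 0 - 1*(-3) = 0 + 3 = 3)
(S + Z)² = (10 + 3)² = 13² = 169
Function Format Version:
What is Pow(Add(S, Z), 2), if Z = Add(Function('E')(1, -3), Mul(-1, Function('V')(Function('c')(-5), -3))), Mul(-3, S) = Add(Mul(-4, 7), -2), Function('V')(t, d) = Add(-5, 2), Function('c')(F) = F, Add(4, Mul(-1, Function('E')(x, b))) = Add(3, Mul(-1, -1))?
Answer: 169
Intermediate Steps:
Function('E')(x, b) = 0 (Function('E')(x, b) = Add(4, Mul(-1, Add(3, Mul(-1, -1)))) = Add(4, Mul(-1, Add(3, 1))) = Add(4, Mul(-1, 4)) = Add(4, -4) = 0)
Function('V')(t, d) = -3
S = 10 (S = Mul(Rational(-1, 3), Add(Mul(-4, 7), -2)) = Mul(Rational(-1, 3), Add(-28, -2)) = Mul(Rational(-1, 3), -30) = 10)
Z = 3 (Z = Add(0, Mul(-1, -3)) = Add(0, 3) = 3)
Pow(Add(S, Z), 2) = Pow(Add(10, 3), 2) = Pow(13, 2) = 169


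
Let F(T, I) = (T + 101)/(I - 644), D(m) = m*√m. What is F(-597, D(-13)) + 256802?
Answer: 107069547690/416933 - 6448*I*√13/416933 ≈ 2.568e+5 - 0.055761*I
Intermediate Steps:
D(m) = m^(3/2)
F(T, I) = (101 + T)/(-644 + I)
F(-597, D(-13)) + 256802 = (101 - 597)/(-644 + (-13)^(3/2)) + 256802 = -496/(-644 - 13*I*√13) + 256802 = 256802 - 496/(-644 - 13*I*√13)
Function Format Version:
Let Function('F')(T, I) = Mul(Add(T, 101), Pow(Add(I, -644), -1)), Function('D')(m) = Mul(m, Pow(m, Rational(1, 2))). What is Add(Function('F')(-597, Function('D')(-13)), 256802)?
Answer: Add(Rational(107069547690, 416933), Mul(Rational(-6448, 416933), I, Pow(13, Rational(1, 2)))) ≈ Add(2.5680e+5, Mul(-0.055761, I))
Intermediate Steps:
Function('D')(m) = Pow(m, Rational(3, 2))
Function('F')(T, I) = Mul(Pow(Add(-644, I), -1), Add(101, T)) (Function('F')(T, I) = Mul(Add(101, T), Pow(Add(-644, I), -1)) = Mul(Pow(Add(-644, I), -1), Add(101, T)))
Add(Function('F')(-597, Function('D')(-13)), 256802) = Add(Mul(Pow(Add(-644, Pow(-13, Rational(3, 2))), -1), Add(101, -597)), 256802) = Add(Mul(Pow(Add(-644, Mul(-13, I, Pow(13, Rational(1, 2)))), -1), -496), 256802) = Add(Mul(-496, Pow(Add(-644, Mul(-13, I, Pow(13, Rational(1, 2)))), -1)), 256802) = Add(256802, Mul(-496, Pow(Add(-644, Mul(-13, I, Pow(13, Rational(1, 2)))), -1)))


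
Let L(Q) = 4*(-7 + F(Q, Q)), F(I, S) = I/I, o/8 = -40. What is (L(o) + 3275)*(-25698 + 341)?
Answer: -82435607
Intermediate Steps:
o = -320 (o = 8*(-40) = -320)
F(I, S) = 1
L(Q) = -24 (L(Q) = 4*(-7 + 1) = 4*(-6) = -24)
(L(o) + 3275)*(-25698 + 341) = (-24 + 3275)*(-25698 + 341) = 3251*(-25357) = -82435607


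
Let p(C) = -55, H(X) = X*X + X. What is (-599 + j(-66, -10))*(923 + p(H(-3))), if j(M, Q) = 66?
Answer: -462644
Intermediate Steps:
H(X) = X + X² (H(X) = X² + X = X + X²)
(-599 + j(-66, -10))*(923 + p(H(-3))) = (-599 + 66)*(923 - 55) = -533*868 = -462644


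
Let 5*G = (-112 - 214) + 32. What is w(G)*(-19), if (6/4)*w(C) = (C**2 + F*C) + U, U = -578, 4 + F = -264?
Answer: -17705948/75 ≈ -2.3608e+5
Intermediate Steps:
F = -268 (F = -4 - 264 = -268)
G = -294/5 (G = ((-112 - 214) + 32)/5 = (-326 + 32)/5 = (1/5)*(-294) = -294/5 ≈ -58.800)
w(C) = -1156/3 - 536*C/3 + 2*C**2/3 (w(C) = 2*((C**2 - 268*C) - 578)/3 = 2*(-578 + C**2 - 268*C)/3 = -1156/3 - 536*C/3 + 2*C**2/3)
w(G)*(-19) = (-1156/3 - 536/3*(-294/5) + 2*(-294/5)**2/3)*(-19) = (-1156/3 + 52528/5 + (2/3)*(86436/25))*(-19) = (-1156/3 + 52528/5 + 57624/25)*(-19) = (931892/75)*(-19) = -17705948/75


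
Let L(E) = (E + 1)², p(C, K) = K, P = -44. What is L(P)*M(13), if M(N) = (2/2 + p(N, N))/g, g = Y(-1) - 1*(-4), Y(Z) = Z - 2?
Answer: 25886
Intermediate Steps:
Y(Z) = -2 + Z
L(E) = (1 + E)²
g = 1 (g = (-2 - 1) - 1*(-4) = -3 + 4 = 1)
M(N) = 1 + N (M(N) = (2/2 + N)/1 = (2*(½) + N)*1 = (1 + N)*1 = 1 + N)
L(P)*M(13) = (1 - 44)²*(1 + 13) = (-43)²*14 = 1849*14 = 25886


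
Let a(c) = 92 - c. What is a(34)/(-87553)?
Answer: -58/87553 ≈ -0.00066246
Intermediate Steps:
a(34)/(-87553) = (92 - 1*34)/(-87553) = (92 - 34)*(-1/87553) = 58*(-1/87553) = -58/87553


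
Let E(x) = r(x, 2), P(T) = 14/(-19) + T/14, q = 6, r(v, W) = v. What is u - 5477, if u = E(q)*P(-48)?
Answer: -731765/133 ≈ -5502.0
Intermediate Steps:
P(T) = -14/19 + T/14 (P(T) = 14*(-1/19) + T*(1/14) = -14/19 + T/14)
E(x) = x
u = -3324/133 (u = 6*(-14/19 + (1/14)*(-48)) = 6*(-14/19 - 24/7) = 6*(-554/133) = -3324/133 ≈ -24.992)
u - 5477 = -3324/133 - 5477 = -731765/133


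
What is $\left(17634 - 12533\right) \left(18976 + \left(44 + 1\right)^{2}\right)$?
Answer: $107126101$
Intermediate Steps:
$\left(17634 - 12533\right) \left(18976 + \left(44 + 1\right)^{2}\right) = 5101 \left(18976 + 45^{2}\right) = 5101 \left(18976 + 2025\right) = 5101 \cdot 21001 = 107126101$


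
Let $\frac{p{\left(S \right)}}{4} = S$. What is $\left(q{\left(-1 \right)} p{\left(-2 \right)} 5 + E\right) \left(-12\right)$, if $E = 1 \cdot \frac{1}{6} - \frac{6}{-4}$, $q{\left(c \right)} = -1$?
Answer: $-500$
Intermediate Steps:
$p{\left(S \right)} = 4 S$
$E = \frac{5}{3}$ ($E = 1 \cdot \frac{1}{6} - - \frac{3}{2} = \frac{1}{6} + \frac{3}{2} = \frac{5}{3} \approx 1.6667$)
$\left(q{\left(-1 \right)} p{\left(-2 \right)} 5 + E\right) \left(-12\right) = \left(- 4 \left(-2\right) 5 + \frac{5}{3}\right) \left(-12\right) = \left(\left(-1\right) \left(-8\right) 5 + \frac{5}{3}\right) \left(-12\right) = \left(8 \cdot 5 + \frac{5}{3}\right) \left(-12\right) = \left(40 + \frac{5}{3}\right) \left(-12\right) = \frac{125}{3} \left(-12\right) = -500$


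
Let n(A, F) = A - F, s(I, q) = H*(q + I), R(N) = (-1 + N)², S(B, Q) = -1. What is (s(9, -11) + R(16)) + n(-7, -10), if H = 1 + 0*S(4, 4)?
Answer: 226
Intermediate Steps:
H = 1 (H = 1 + 0*(-1) = 1 + 0 = 1)
s(I, q) = I + q (s(I, q) = 1*(q + I) = 1*(I + q) = I + q)
(s(9, -11) + R(16)) + n(-7, -10) = ((9 - 11) + (-1 + 16)²) + (-7 - 1*(-10)) = (-2 + 15²) + (-7 + 10) = (-2 + 225) + 3 = 223 + 3 = 226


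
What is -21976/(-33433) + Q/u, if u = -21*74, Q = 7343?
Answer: -450635/110778 ≈ -4.0679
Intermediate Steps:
u = -1554
-21976/(-33433) + Q/u = -21976/(-33433) + 7343/(-1554) = -21976*(-1/33433) + 7343*(-1/1554) = 328/499 - 1049/222 = -450635/110778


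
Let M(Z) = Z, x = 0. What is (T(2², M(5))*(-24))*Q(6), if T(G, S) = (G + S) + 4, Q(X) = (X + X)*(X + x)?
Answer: -22464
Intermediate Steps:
Q(X) = 2*X² (Q(X) = (X + X)*(X + 0) = (2*X)*X = 2*X²)
T(G, S) = 4 + G + S
(T(2², M(5))*(-24))*Q(6) = ((4 + 2² + 5)*(-24))*(2*6²) = ((4 + 4 + 5)*(-24))*(2*36) = (13*(-24))*72 = -312*72 = -22464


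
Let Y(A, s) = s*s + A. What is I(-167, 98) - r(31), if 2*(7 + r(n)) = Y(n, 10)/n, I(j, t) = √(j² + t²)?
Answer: 303/62 + √37493 ≈ 198.52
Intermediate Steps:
Y(A, s) = A + s² (Y(A, s) = s² + A = A + s²)
r(n) = -7 + (100 + n)/(2*n) (r(n) = -7 + ((n + 10²)/n)/2 = -7 + ((n + 100)/n)/2 = -7 + ((100 + n)/n)/2 = -7 + (100 + n)/(2*n))
I(-167, 98) - r(31) = √((-167)² + 98²) - (-13/2 + 50/31) = √(27889 + 9604) - (-13/2 + 50*(1/31)) = √37493 - (-13/2 + 50/31) = √37493 - 1*(-303/62) = √37493 + 303/62 = 303/62 + √37493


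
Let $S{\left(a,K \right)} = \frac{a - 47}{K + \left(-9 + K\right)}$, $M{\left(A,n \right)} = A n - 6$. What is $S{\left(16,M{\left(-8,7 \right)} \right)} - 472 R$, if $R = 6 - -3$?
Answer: $- \frac{564953}{133} \approx -4247.8$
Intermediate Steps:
$M{\left(A,n \right)} = -6 + A n$
$S{\left(a,K \right)} = \frac{-47 + a}{-9 + 2 K}$
$R = 9$ ($R = 6 + 3 = 9$)
$S{\left(16,M{\left(-8,7 \right)} \right)} - 472 R = \frac{-47 + 16}{-9 + 2 \left(-6 - 56\right)} - 472 \cdot 9 = \frac{1}{-9 + 2 \left(-6 - 56\right)} \left(-31\right) - 4248 = \frac{1}{-9 + 2 \left(-62\right)} \left(-31\right) - 4248 = \frac{1}{-9 - 124} \left(-31\right) - 4248 = \frac{1}{-133} \left(-31\right) - 4248 = \left(- \frac{1}{133}\right) \left(-31\right) - 4248 = \frac{31}{133} - 4248 = - \frac{564953}{133}$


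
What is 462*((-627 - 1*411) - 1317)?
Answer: -1088010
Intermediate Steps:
462*((-627 - 1*411) - 1317) = 462*((-627 - 411) - 1317) = 462*(-1038 - 1317) = 462*(-2355) = -1088010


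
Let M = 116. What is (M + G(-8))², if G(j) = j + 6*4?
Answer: 17424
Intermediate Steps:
G(j) = 24 + j (G(j) = j + 24 = 24 + j)
(M + G(-8))² = (116 + (24 - 8))² = (116 + 16)² = 132² = 17424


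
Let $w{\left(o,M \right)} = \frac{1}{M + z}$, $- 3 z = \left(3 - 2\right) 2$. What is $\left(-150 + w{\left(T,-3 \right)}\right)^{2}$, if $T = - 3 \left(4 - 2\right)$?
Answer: $\frac{2732409}{121} \approx 22582.0$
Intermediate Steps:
$T = -6$ ($T = \left(-3\right) 2 = -6$)
$z = - \frac{2}{3}$ ($z = - \frac{\left(3 - 2\right) 2}{3} = - \frac{1 \cdot 2}{3} = \left(- \frac{1}{3}\right) 2 = - \frac{2}{3} \approx -0.66667$)
$w{\left(o,M \right)} = \frac{1}{- \frac{2}{3} + M}$ ($w{\left(o,M \right)} = \frac{1}{M - \frac{2}{3}} = \frac{1}{- \frac{2}{3} + M}$)
$\left(-150 + w{\left(T,-3 \right)}\right)^{2} = \left(-150 + \frac{3}{-2 + 3 \left(-3\right)}\right)^{2} = \left(-150 + \frac{3}{-2 - 9}\right)^{2} = \left(-150 + \frac{3}{-11}\right)^{2} = \left(-150 + 3 \left(- \frac{1}{11}\right)\right)^{2} = \left(-150 - \frac{3}{11}\right)^{2} = \left(- \frac{1653}{11}\right)^{2} = \frac{2732409}{121}$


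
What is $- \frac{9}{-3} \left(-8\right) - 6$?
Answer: $-30$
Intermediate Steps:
$- \frac{9}{-3} \left(-8\right) - 6 = \left(-9\right) \left(- \frac{1}{3}\right) \left(-8\right) - 6 = 3 \left(-8\right) - 6 = -24 - 6 = -30$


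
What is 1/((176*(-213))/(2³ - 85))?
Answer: 7/3408 ≈ 0.0020540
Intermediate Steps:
1/((176*(-213))/(2³ - 85)) = 1/(-37488/(8 - 85)) = 1/(-37488/(-77)) = 1/(-37488*(-1/77)) = 1/(3408/7) = 7/3408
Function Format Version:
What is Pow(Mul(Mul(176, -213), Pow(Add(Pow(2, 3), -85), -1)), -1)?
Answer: Rational(7, 3408) ≈ 0.0020540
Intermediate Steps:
Pow(Mul(Mul(176, -213), Pow(Add(Pow(2, 3), -85), -1)), -1) = Pow(Mul(-37488, Pow(Add(8, -85), -1)), -1) = Pow(Mul(-37488, Pow(-77, -1)), -1) = Pow(Mul(-37488, Rational(-1, 77)), -1) = Pow(Rational(3408, 7), -1) = Rational(7, 3408)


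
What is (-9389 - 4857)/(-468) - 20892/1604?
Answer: 1634141/93834 ≈ 17.415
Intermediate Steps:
(-9389 - 4857)/(-468) - 20892/1604 = -14246*(-1/468) - 20892*1/1604 = 7123/234 - 5223/401 = 1634141/93834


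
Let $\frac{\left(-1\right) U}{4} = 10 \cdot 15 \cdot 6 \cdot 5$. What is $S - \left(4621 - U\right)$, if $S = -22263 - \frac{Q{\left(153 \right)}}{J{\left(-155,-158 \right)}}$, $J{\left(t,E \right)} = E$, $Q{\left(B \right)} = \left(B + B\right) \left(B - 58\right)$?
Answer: $- \frac{3531301}{79} \approx -44700.0$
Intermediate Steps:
$Q{\left(B \right)} = 2 B \left(-58 + B\right)$
$U = -18000$ ($U = - 4 \cdot 10 \cdot 15 \cdot 6 \cdot 5 = - 4 \cdot 150 \cdot 30 = \left(-4\right) 4500 = -18000$)
$S = - \frac{1744242}{79}$ ($S = -22263 - \frac{2 \cdot 153 \left(-58 + 153\right)}{-158} = -22263 - 2 \cdot 153 \cdot 95 \left(- \frac{1}{158}\right) = -22263 - 29070 \left(- \frac{1}{158}\right) = -22263 - - \frac{14535}{79} = -22263 + \frac{14535}{79} = - \frac{1744242}{79} \approx -22079.0$)
$S - \left(4621 - U\right) = - \frac{1744242}{79} - \left(4621 - -18000\right) = - \frac{1744242}{79} - \left(4621 + 18000\right) = - \frac{1744242}{79} - 22621 = - \frac{3531301}{79}$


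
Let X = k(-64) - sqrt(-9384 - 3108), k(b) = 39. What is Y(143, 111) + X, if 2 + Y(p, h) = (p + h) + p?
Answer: 434 - 6*I*sqrt(347) ≈ 434.0 - 111.77*I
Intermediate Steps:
Y(p, h) = -2 + h + 2*p (Y(p, h) = -2 + ((p + h) + p) = -2 + ((h + p) + p) = -2 + (h + 2*p) = -2 + h + 2*p)
X = 39 - 6*I*sqrt(347) (X = 39 - sqrt(-9384 - 3108) = 39 - sqrt(-12492) = 39 - 6*I*sqrt(347) ≈ 39.0 - 111.77*I)
Y(143, 111) + X = (-2 + 111 + 2*143) + (39 - 6*I*sqrt(347)) = (-2 + 111 + 286) + (39 - 6*I*sqrt(347)) = 395 + (39 - 6*I*sqrt(347)) = 434 - 6*I*sqrt(347)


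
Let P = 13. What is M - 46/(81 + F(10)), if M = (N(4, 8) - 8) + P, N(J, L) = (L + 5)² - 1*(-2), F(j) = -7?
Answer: 6489/37 ≈ 175.38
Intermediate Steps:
N(J, L) = 2 + (5 + L)² (N(J, L) = (5 + L)² + 2 = 2 + (5 + L)²)
M = 176 (M = ((2 + (5 + 8)²) - 8) + 13 = ((2 + 13²) - 8) + 13 = ((2 + 169) - 8) + 13 = (171 - 8) + 13 = 163 + 13 = 176)
M - 46/(81 + F(10)) = 176 - 46/(81 - 7) = 176 - 46/74 = 176 + (1/74)*(-46) = 176 - 23/37 = 6489/37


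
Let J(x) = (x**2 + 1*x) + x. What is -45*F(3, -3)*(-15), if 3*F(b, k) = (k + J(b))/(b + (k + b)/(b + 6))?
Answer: 900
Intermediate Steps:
J(x) = x**2 + 2*x (J(x) = (x**2 + x) + x = (x + x**2) + x = x**2 + 2*x)
F(b, k) = (k + b*(2 + b))/(3*(b + (b + k)/(6 + b))) (F(b, k) = ((k + b*(2 + b))/(b + (k + b)/(b + 6)))/3 = ((k + b*(2 + b))/(b + (b + k)/(6 + b)))/3 = (k + b*(2 + b))/(3*(b + (b + k)/(6 + b))))
-45*F(3, -3)*(-15) = -15*(3**3 + 6*(-3) + 8*3**2 + 12*3 + 3*(-3))/(-3 + 3**2 + 7*3)*(-15) = -15*(27 - 18 + 8*9 + 36 - 9)/(-3 + 9 + 21)*(-15) = -15*(27 - 18 + 72 + 36 - 9)/27*(-15) = -15*108/27*(-15) = -45*4/3*(-15) = -60*(-15) = 900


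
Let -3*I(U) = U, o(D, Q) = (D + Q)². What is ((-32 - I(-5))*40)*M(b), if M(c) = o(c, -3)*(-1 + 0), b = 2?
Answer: 4040/3 ≈ 1346.7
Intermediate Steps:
I(U) = -U/3
M(c) = -(-3 + c)² (M(c) = (c - 3)²*(-1 + 0) = (-3 + c)²*(-1) = -(-3 + c)²)
((-32 - I(-5))*40)*M(b) = ((-32 - (-1)*(-5)/3)*40)*(-(-3 + 2)²) = ((-32 - 1*5/3)*40)*(-1*(-1)²) = ((-32 - 5/3)*40)*(-1*1) = -101/3*40*(-1) = -4040/3*(-1) = 4040/3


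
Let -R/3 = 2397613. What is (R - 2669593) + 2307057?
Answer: -7555375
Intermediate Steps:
R = -7192839 (R = -3*2397613 = -7192839)
(R - 2669593) + 2307057 = (-7192839 - 2669593) + 2307057 = -9862432 + 2307057 = -7555375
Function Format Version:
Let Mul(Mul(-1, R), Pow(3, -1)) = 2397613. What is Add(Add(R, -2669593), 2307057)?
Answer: -7555375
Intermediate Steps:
R = -7192839 (R = Mul(-3, 2397613) = -7192839)
Add(Add(R, -2669593), 2307057) = Add(Add(-7192839, -2669593), 2307057) = Add(-9862432, 2307057) = -7555375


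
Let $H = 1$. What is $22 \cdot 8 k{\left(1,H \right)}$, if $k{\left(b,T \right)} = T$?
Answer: $176$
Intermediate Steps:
$22 \cdot 8 k{\left(1,H \right)} = 22 \cdot 8 \cdot 1 = 176 \cdot 1 = 176$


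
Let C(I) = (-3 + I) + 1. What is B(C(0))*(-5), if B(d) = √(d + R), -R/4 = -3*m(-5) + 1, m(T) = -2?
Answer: -5*I*√30 ≈ -27.386*I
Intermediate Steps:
C(I) = -2 + I
R = -28 (R = -4*(-3*(-2) + 1) = -4*(6 + 1) = -4*7 = -28)
B(d) = √(-28 + d) (B(d) = √(d - 28) = √(-28 + d))
B(C(0))*(-5) = √(-28 + (-2 + 0))*(-5) = √(-28 - 2)*(-5) = √(-30)*(-5) = (I*√30)*(-5) = -5*I*√30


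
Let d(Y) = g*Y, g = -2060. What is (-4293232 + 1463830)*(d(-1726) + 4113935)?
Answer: -21700084491990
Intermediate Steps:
d(Y) = -2060*Y
(-4293232 + 1463830)*(d(-1726) + 4113935) = (-4293232 + 1463830)*(-2060*(-1726) + 4113935) = -2829402*(3555560 + 4113935) = -2829402*7669495 = -21700084491990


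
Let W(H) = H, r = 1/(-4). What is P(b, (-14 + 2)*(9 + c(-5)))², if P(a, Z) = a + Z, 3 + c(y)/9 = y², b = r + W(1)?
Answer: 98664489/16 ≈ 6.1665e+6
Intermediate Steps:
r = -¼ ≈ -0.25000
b = ¾ (b = -¼ + 1 = ¾ ≈ 0.75000)
c(y) = -27 + 9*y²
P(a, Z) = Z + a
P(b, (-14 + 2)*(9 + c(-5)))² = ((-14 + 2)*(9 + (-27 + 9*(-5)²)) + ¾)² = (-12*(9 + (-27 + 9*25)) + ¾)² = (-12*(9 + (-27 + 225)) + ¾)² = (-12*(9 + 198) + ¾)² = (-12*207 + ¾)² = (-2484 + ¾)² = (-9933/4)² = 98664489/16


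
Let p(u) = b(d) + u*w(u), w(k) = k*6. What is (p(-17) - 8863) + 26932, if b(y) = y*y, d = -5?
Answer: 19828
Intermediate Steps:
b(y) = y²
w(k) = 6*k
p(u) = 25 + 6*u² (p(u) = (-5)² + u*(6*u) = 25 + 6*u²)
(p(-17) - 8863) + 26932 = ((25 + 6*(-17)²) - 8863) + 26932 = ((25 + 6*289) - 8863) + 26932 = ((25 + 1734) - 8863) + 26932 = (1759 - 8863) + 26932 = -7104 + 26932 = 19828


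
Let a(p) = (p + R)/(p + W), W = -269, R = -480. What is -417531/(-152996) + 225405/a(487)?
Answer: 7517964739557/1070972 ≈ 7.0198e+6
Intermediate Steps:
a(p) = (-480 + p)/(-269 + p) (a(p) = (p - 480)/(p - 269) = (-480 + p)/(-269 + p))
-417531/(-152996) + 225405/a(487) = -417531/(-152996) + 225405/(((-480 + 487)/(-269 + 487))) = -417531*(-1/152996) + 225405/((7/218)) = 417531/152996 + 225405/(((1/218)*7)) = 417531/152996 + 225405/(7/218) = 417531/152996 + 225405*(218/7) = 417531/152996 + 49138290/7 = 7517964739557/1070972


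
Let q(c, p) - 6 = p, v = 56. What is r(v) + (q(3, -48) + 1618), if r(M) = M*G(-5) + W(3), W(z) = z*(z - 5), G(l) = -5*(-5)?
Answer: 2970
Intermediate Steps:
q(c, p) = 6 + p
G(l) = 25
W(z) = z*(-5 + z)
r(M) = -6 + 25*M (r(M) = M*25 + 3*(-5 + 3) = 25*M + 3*(-2) = 25*M - 6 = -6 + 25*M)
r(v) + (q(3, -48) + 1618) = (-6 + 25*56) + ((6 - 48) + 1618) = (-6 + 1400) + (-42 + 1618) = 1394 + 1576 = 2970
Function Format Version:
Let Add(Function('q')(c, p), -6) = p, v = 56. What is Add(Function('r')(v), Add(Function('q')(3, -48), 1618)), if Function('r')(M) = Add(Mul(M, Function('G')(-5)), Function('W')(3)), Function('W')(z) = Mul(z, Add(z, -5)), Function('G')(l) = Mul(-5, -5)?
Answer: 2970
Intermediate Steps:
Function('q')(c, p) = Add(6, p)
Function('G')(l) = 25
Function('W')(z) = Mul(z, Add(-5, z))
Function('r')(M) = Add(-6, Mul(25, M)) (Function('r')(M) = Add(Mul(M, 25), Mul(3, Add(-5, 3))) = Add(Mul(25, M), Mul(3, -2)) = Add(Mul(25, M), -6) = Add(-6, Mul(25, M)))
Add(Function('r')(v), Add(Function('q')(3, -48), 1618)) = Add(Add(-6, Mul(25, 56)), Add(Add(6, -48), 1618)) = Add(Add(-6, 1400), Add(-42, 1618)) = Add(1394, 1576) = 2970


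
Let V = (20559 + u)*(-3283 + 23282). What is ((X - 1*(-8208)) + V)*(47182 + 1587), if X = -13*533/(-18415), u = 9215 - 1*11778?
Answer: 323228572028971021/18415 ≈ 1.7552e+13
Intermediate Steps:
u = -2563 (u = 9215 - 11778 = -2563)
X = 6929/18415 (X = -6929*(-1/18415) = 6929/18415 ≈ 0.37627)
V = 359902004 (V = (20559 - 2563)*(-3283 + 23282) = 17996*19999 = 359902004)
((X - 1*(-8208)) + V)*(47182 + 1587) = ((6929/18415 - 1*(-8208)) + 359902004)*(47182 + 1587) = ((6929/18415 + 8208) + 359902004)*48769 = (151157249/18415 + 359902004)*48769 = (6627746560909/18415)*48769 = 323228572028971021/18415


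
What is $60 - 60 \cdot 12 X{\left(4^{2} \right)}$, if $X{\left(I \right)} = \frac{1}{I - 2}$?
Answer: $\frac{60}{7} \approx 8.5714$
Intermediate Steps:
$X{\left(I \right)} = \frac{1}{-2 + I}$
$60 - 60 \cdot 12 X{\left(4^{2} \right)} = 60 - 60 \frac{12}{-2 + 4^{2}} = 60 - 60 \frac{12}{-2 + 16} = 60 - 60 \cdot \frac{12}{14} = 60 - 60 \cdot 12 \cdot \frac{1}{14} = 60 - \frac{360}{7} = \frac{60}{7}$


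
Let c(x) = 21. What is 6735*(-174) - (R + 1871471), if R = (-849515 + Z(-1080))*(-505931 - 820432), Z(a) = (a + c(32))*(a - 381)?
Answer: 925379199931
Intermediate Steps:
Z(a) = (-381 + a)*(21 + a) (Z(a) = (a + 21)*(a - 381) = (21 + a)*(-381 + a) = (-381 + a)*(21 + a))
R = -925382243292 (R = (-849515 + (-8001 + (-1080)**2 - 360*(-1080)))*(-505931 - 820432) = (-849515 + (-8001 + 1166400 + 388800))*(-1326363) = (-849515 + 1547199)*(-1326363) = 697684*(-1326363) = -925382243292)
6735*(-174) - (R + 1871471) = 6735*(-174) - (-925382243292 + 1871471) = -1171890 - 1*(-925380371821) = -1171890 + 925380371821 = 925379199931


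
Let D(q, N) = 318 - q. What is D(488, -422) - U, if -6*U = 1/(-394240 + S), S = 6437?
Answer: -395559061/2326818 ≈ -170.00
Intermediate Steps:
U = 1/2326818 (U = -1/(6*(-394240 + 6437)) = -⅙/(-387803) = -⅙*(-1/387803) = 1/2326818 ≈ 4.2977e-7)
D(488, -422) - U = (318 - 1*488) - 1*1/2326818 = (318 - 488) - 1/2326818 = -170 - 1/2326818 = -395559061/2326818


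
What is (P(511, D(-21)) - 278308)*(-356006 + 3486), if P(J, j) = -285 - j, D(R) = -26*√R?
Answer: 98209604360 - 9165520*I*√21 ≈ 9.821e+10 - 4.2002e+7*I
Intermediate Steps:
(P(511, D(-21)) - 278308)*(-356006 + 3486) = ((-285 - (-26)*√(-21)) - 278308)*(-356006 + 3486) = ((-285 - (-26)*I*√21) - 278308)*(-352520) = ((-285 + 26*I*√21) - 278308)*(-352520) = (-278593 + 26*I*√21)*(-352520) = 98209604360 - 9165520*I*√21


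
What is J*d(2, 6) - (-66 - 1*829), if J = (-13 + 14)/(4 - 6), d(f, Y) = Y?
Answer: 892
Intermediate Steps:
J = -1/2 (J = 1/(-2) = 1*(-1/2) = -1/2 ≈ -0.50000)
J*d(2, 6) - (-66 - 1*829) = -1/2*6 - (-66 - 1*829) = -3 - (-66 - 829) = -3 - 1*(-895) = -3 + 895 = 892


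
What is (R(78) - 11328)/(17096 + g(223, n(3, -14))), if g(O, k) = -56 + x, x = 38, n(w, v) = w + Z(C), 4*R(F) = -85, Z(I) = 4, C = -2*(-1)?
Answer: -45397/68312 ≈ -0.66455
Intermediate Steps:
C = 2
R(F) = -85/4 (R(F) = (1/4)*(-85) = -85/4)
n(w, v) = 4 + w (n(w, v) = w + 4 = 4 + w)
g(O, k) = -18 (g(O, k) = -56 + 38 = -18)
(R(78) - 11328)/(17096 + g(223, n(3, -14))) = (-85/4 - 11328)/(17096 - 18) = -45397/4/17078 = -45397/4*1/17078 = -45397/68312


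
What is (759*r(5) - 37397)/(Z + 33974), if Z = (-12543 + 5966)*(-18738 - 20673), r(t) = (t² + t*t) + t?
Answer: 4348/259240121 ≈ 1.6772e-5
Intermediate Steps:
r(t) = t + 2*t² (r(t) = (t² + t²) + t = 2*t² + t = t + 2*t²)
Z = 259206147 (Z = -6577*(-39411) = 259206147)
(759*r(5) - 37397)/(Z + 33974) = (759*(5*(1 + 2*5)) - 37397)/(259206147 + 33974) = (759*(5*(1 + 10)) - 37397)/259240121 = (759*(5*11) - 37397)*(1/259240121) = (759*55 - 37397)*(1/259240121) = (41745 - 37397)*(1/259240121) = 4348*(1/259240121) = 4348/259240121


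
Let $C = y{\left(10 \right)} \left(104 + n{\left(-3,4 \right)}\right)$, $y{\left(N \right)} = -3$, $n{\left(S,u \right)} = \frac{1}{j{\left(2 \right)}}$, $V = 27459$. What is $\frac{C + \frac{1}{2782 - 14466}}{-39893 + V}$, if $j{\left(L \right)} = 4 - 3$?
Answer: $\frac{3680461}{145278856} \approx 0.025334$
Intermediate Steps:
$j{\left(L \right)} = 1$
$n{\left(S,u \right)} = 1$ ($n{\left(S,u \right)} = 1^{-1} = 1$)
$C = -315$ ($C = - 3 \left(104 + 1\right) = \left(-3\right) 105 = -315$)
$\frac{C + \frac{1}{2782 - 14466}}{-39893 + V} = \frac{-315 + \frac{1}{2782 - 14466}}{-39893 + 27459} = \frac{-315 + \frac{1}{-11684}}{-12434} = \left(-315 - \frac{1}{11684}\right) \left(- \frac{1}{12434}\right) = \left(- \frac{3680461}{11684}\right) \left(- \frac{1}{12434}\right) = \frac{3680461}{145278856}$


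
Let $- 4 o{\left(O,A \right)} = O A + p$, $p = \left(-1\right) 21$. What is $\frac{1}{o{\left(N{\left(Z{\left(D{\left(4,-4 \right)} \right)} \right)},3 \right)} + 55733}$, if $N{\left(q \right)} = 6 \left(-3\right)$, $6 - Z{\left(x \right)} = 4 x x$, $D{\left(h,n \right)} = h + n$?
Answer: $\frac{4}{223007} \approx 1.7937 \cdot 10^{-5}$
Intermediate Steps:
$Z{\left(x \right)} = 6 - 4 x^{2}$ ($Z{\left(x \right)} = 6 - 4 x x = 6 - 4 x^{2}$)
$N{\left(q \right)} = -18$
$p = -21$
$o{\left(O,A \right)} = \frac{21}{4} - \frac{A O}{4}$ ($o{\left(O,A \right)} = - \frac{O A - 21}{4} = - \frac{A O - 21}{4} = - \frac{-21 + A O}{4} = \frac{21}{4} - \frac{A O}{4}$)
$\frac{1}{o{\left(N{\left(Z{\left(D{\left(4,-4 \right)} \right)} \right)},3 \right)} + 55733} = \frac{1}{\left(\frac{21}{4} - \frac{3}{4} \left(-18\right)\right) + 55733} = \frac{1}{\left(\frac{21}{4} + \frac{27}{2}\right) + 55733} = \frac{1}{\frac{75}{4} + 55733} = \frac{1}{\frac{223007}{4}} = \frac{4}{223007}$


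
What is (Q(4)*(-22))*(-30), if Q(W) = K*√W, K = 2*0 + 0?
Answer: 0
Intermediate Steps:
K = 0 (K = 0 + 0 = 0)
Q(W) = 0 (Q(W) = 0*√W = 0)
(Q(4)*(-22))*(-30) = (0*(-22))*(-30) = 0*(-30) = 0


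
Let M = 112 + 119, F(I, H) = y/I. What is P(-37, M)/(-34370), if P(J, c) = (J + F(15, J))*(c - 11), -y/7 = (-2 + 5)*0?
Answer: 814/3437 ≈ 0.23683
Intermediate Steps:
y = 0 (y = -7*(-2 + 5)*0 = -21*0 = -7*0 = 0)
F(I, H) = 0 (F(I, H) = 0/I = 0)
M = 231
P(J, c) = J*(-11 + c) (P(J, c) = (J + 0)*(c - 11) = J*(-11 + c))
P(-37, M)/(-34370) = -37*(-11 + 231)/(-34370) = -37*220*(-1/34370) = -8140*(-1/34370) = 814/3437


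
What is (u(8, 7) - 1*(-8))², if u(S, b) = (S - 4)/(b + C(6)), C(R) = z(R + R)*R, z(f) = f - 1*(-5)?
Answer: 767376/11881 ≈ 64.589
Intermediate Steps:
z(f) = 5 + f (z(f) = f + 5 = 5 + f)
C(R) = R*(5 + 2*R) (C(R) = (5 + (R + R))*R = (5 + 2*R)*R = R*(5 + 2*R))
u(S, b) = (-4 + S)/(102 + b) (u(S, b) = (S - 4)/(b + 6*(5 + 2*6)) = (-4 + S)/(b + 6*(5 + 12)) = (-4 + S)/(b + 6*17) = (-4 + S)/(b + 102) = (-4 + S)/(102 + b))
(u(8, 7) - 1*(-8))² = ((-4 + 8)/(102 + 7) - 1*(-8))² = (4/109 + 8)² = (876/109)² = 767376/11881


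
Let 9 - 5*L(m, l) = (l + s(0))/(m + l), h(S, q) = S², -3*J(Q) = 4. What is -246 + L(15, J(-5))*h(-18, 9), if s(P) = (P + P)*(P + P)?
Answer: 70422/205 ≈ 343.52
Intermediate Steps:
s(P) = 4*P² (s(P) = (2*P)*(2*P) = 4*P²)
J(Q) = -4/3 (J(Q) = -⅓*4 = -4/3)
L(m, l) = 9/5 - l/(5*(l + m)) (L(m, l) = 9/5 - (l + 4*0²)/(5*(m + l)) = 9/5 - (l + 4*0)/(5*(l + m)) = 9/5 - (l + 0)/(5*(l + m)) = 9/5 - l/(5*(l + m)))
-246 + L(15, J(-5))*h(-18, 9) = -246 + ((8*(-4/3) + 9*15)/(5*(-4/3 + 15)))*(-18)² = -246 + ((-32/3 + 135)/(5*(41/3)))*324 = -246 + ((⅕)*(3/41)*(373/3))*324 = -246 + (373/205)*324 = -246 + 120852/205 = 70422/205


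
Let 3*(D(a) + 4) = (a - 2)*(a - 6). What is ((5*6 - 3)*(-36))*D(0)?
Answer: 0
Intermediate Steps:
D(a) = -4 + (-6 + a)*(-2 + a)/3 (D(a) = -4 + ((a - 2)*(a - 6))/3 = -4 + ((-2 + a)*(-6 + a))/3 = -4 + ((-6 + a)*(-2 + a))/3 = -4 + (-6 + a)*(-2 + a)/3)
((5*6 - 3)*(-36))*D(0) = ((5*6 - 3)*(-36))*((⅓)*0*(-8 + 0)) = ((30 - 3)*(-36))*((⅓)*0*(-8)) = (27*(-36))*0 = -972*0 = 0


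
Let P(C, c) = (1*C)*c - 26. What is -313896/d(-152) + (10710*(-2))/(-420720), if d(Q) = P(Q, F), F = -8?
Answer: -1100306961/4172140 ≈ -263.73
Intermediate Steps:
P(C, c) = -26 + C*c (P(C, c) = C*c - 26 = -26 + C*c)
d(Q) = -26 - 8*Q (d(Q) = -26 + Q*(-8) = -26 - 8*Q)
-313896/d(-152) + (10710*(-2))/(-420720) = -313896/(-26 - 8*(-152)) + (10710*(-2))/(-420720) = -313896/(-26 + 1216) - 21420*(-1/420720) = -313896/1190 + 357/7012 = -313896*1/1190 + 357/7012 = -156948/595 + 357/7012 = -1100306961/4172140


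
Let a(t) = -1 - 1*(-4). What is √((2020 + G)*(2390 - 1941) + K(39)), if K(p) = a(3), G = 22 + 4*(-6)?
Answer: √906085 ≈ 951.88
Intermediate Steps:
G = -2 (G = 22 - 24 = -2)
a(t) = 3 (a(t) = -1 + 4 = 3)
K(p) = 3
√((2020 + G)*(2390 - 1941) + K(39)) = √((2020 - 2)*(2390 - 1941) + 3) = √(2018*449 + 3) = √(906082 + 3) = √906085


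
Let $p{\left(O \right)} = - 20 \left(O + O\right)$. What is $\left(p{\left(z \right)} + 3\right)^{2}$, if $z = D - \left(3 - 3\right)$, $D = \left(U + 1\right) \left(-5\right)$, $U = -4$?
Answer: $356409$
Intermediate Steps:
$D = 15$ ($D = \left(-4 + 1\right) \left(-5\right) = \left(-3\right) \left(-5\right) = 15$)
$z = 15$ ($z = 15 - \left(3 - 3\right) = 15 - 0 = 15 + 0 = 15$)
$p{\left(O \right)} = - 40 O$ ($p{\left(O \right)} = - 20 \cdot 2 O = - 40 O$)
$\left(p{\left(z \right)} + 3\right)^{2} = \left(\left(-40\right) 15 + 3\right)^{2} = \left(-600 + 3\right)^{2} = \left(-597\right)^{2} = 356409$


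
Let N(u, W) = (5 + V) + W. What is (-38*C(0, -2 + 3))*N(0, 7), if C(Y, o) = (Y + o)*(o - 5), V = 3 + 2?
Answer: 2584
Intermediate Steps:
V = 5
N(u, W) = 10 + W (N(u, W) = (5 + 5) + W = 10 + W)
C(Y, o) = (-5 + o)*(Y + o) (C(Y, o) = (Y + o)*(-5 + o) = (-5 + o)*(Y + o))
(-38*C(0, -2 + 3))*N(0, 7) = (-38*((-2 + 3)**2 - 5*0 - 5*(-2 + 3) + 0*(-2 + 3)))*(10 + 7) = -38*(1**2 + 0 - 5*1 + 0*1)*17 = -38*(1 + 0 - 5 + 0)*17 = -38*(-4)*17 = 152*17 = 2584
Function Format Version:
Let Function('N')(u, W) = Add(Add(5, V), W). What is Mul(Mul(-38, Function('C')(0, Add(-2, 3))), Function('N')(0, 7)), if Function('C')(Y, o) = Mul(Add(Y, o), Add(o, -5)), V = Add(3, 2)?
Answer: 2584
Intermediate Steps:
V = 5
Function('N')(u, W) = Add(10, W) (Function('N')(u, W) = Add(Add(5, 5), W) = Add(10, W))
Function('C')(Y, o) = Mul(Add(-5, o), Add(Y, o)) (Function('C')(Y, o) = Mul(Add(Y, o), Add(-5, o)) = Mul(Add(-5, o), Add(Y, o)))
Mul(Mul(-38, Function('C')(0, Add(-2, 3))), Function('N')(0, 7)) = Mul(Mul(-38, Add(Pow(Add(-2, 3), 2), Mul(-5, 0), Mul(-5, Add(-2, 3)), Mul(0, Add(-2, 3)))), Add(10, 7)) = Mul(Mul(-38, Add(Pow(1, 2), 0, Mul(-5, 1), Mul(0, 1))), 17) = Mul(Mul(-38, Add(1, 0, -5, 0)), 17) = Mul(Mul(-38, -4), 17) = Mul(152, 17) = 2584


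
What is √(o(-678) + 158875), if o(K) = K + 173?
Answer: √158370 ≈ 397.96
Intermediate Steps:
o(K) = 173 + K
√(o(-678) + 158875) = √((173 - 678) + 158875) = √(-505 + 158875) = √158370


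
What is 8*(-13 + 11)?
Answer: -16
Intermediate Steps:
8*(-13 + 11) = 8*(-2) = -16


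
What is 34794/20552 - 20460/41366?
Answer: 254698671/212538508 ≈ 1.1984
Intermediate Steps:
34794/20552 - 20460/41366 = 34794*(1/20552) - 20460*1/41366 = 17397/10276 - 10230/20683 = 254698671/212538508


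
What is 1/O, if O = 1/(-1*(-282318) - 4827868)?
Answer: -4545550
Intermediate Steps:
O = -1/4545550 (O = 1/(282318 - 4827868) = 1/(-4545550) = -1/4545550 ≈ -2.2000e-7)
1/O = 1/(-1/4545550) = -4545550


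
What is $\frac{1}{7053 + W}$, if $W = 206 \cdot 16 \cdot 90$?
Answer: $\frac{1}{303693} \approx 3.2928 \cdot 10^{-6}$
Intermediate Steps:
$W = 296640$ ($W = 206 \cdot 1440 = 296640$)
$\frac{1}{7053 + W} = \frac{1}{7053 + 296640} = \frac{1}{303693}$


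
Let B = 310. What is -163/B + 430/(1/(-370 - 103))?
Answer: -63051063/310 ≈ -2.0339e+5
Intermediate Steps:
-163/B + 430/(1/(-370 - 103)) = -163/310 + 430/(1/(-370 - 103)) = -163*1/310 + 430/(1/(-473)) = -163/310 + 430/(-1/473) = -163/310 + 430*(-473) = -163/310 - 203390 = -63051063/310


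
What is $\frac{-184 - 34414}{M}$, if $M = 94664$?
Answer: $- \frac{17299}{47332} \approx -0.36548$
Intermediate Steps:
$\frac{-184 - 34414}{M} = \frac{-184 - 34414}{94664} = \left(-184 - 34414\right) \frac{1}{94664} = \left(-34598\right) \frac{1}{94664} = - \frac{17299}{47332}$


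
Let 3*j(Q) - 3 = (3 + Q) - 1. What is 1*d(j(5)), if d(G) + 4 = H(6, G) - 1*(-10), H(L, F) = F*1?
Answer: 28/3 ≈ 9.3333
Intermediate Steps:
H(L, F) = F
j(Q) = 5/3 + Q/3 (j(Q) = 1 + ((3 + Q) - 1)/3 = 1 + (2 + Q)/3 = 1 + (2/3 + Q/3) = 5/3 + Q/3)
d(G) = 6 + G (d(G) = -4 + (G - 1*(-10)) = -4 + (G + 10) = -4 + (10 + G) = 6 + G)
1*d(j(5)) = 1*(6 + (5/3 + (1/3)*5)) = 1*(6 + (5/3 + 5/3)) = 1*(6 + 10/3) = 1*(28/3) = 28/3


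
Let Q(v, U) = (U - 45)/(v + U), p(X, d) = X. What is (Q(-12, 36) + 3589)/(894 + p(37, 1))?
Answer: 1511/392 ≈ 3.8546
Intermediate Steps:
Q(v, U) = (-45 + U)/(U + v)
(Q(-12, 36) + 3589)/(894 + p(37, 1)) = ((-45 + 36)/(36 - 12) + 3589)/(894 + 37) = (-9/24 + 3589)/931 = ((1/24)*(-9) + 3589)*(1/931) = (-3/8 + 3589)*(1/931) = (28709/8)*(1/931) = 1511/392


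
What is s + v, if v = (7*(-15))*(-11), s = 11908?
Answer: 13063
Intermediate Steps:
v = 1155 (v = -105*(-11) = 1155)
s + v = 11908 + 1155 = 13063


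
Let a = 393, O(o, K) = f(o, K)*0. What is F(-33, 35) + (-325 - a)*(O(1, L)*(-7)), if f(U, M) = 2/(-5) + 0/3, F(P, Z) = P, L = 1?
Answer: -33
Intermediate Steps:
f(U, M) = -⅖ (f(U, M) = 2*(-⅕) + 0*(⅓) = -⅖ + 0 = -⅖)
O(o, K) = 0 (O(o, K) = -⅖*0 = 0)
F(-33, 35) + (-325 - a)*(O(1, L)*(-7)) = -33 + (-325 - 1*393)*(0*(-7)) = -33 + (-325 - 393)*0 = -33 - 718*0 = -33 + 0 = -33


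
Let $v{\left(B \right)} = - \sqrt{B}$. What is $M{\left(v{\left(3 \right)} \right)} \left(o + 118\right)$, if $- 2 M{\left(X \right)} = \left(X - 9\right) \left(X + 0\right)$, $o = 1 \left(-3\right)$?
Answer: $- \frac{345}{2} - \frac{1035 \sqrt{3}}{2} \approx -1068.8$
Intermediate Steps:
$o = -3$
$M{\left(X \right)} = - \frac{X \left(-9 + X\right)}{2}$ ($M{\left(X \right)} = - \frac{\left(X - 9\right) \left(X + 0\right)}{2} = - \frac{\left(-9 + X\right) X}{2} = - \frac{X \left(-9 + X\right)}{2}$)
$M{\left(v{\left(3 \right)} \right)} \left(o + 118\right) = \frac{- \sqrt{3} \left(9 - - \sqrt{3}\right)}{2} \left(-3 + 118\right) = \frac{- \sqrt{3} \left(9 + \sqrt{3}\right)}{2} \cdot 115 = - \frac{\sqrt{3} \left(9 + \sqrt{3}\right)}{2} \cdot 115 = - \frac{115 \sqrt{3} \left(9 + \sqrt{3}\right)}{2}$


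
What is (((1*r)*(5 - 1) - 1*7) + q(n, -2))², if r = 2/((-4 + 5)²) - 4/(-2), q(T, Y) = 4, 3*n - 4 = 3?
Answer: 169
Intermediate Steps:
n = 7/3 (n = 4/3 + (⅓)*3 = 4/3 + 1 = 7/3 ≈ 2.3333)
r = 4 (r = 2/(1²) - 4*(-½) = 2/1 + 2 = 2*1 + 2 = 2 + 2 = 4)
(((1*r)*(5 - 1) - 1*7) + q(n, -2))² = (((1*4)*(5 - 1) - 1*7) + 4)² = ((4*4 - 7) + 4)² = ((16 - 7) + 4)² = (9 + 4)² = 13² = 169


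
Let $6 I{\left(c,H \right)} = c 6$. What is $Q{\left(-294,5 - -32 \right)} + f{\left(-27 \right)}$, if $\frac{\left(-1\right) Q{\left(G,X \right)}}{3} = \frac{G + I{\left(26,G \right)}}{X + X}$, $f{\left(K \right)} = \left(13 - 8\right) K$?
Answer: $- \frac{4593}{37} \approx -124.14$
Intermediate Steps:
$I{\left(c,H \right)} = c$ ($I{\left(c,H \right)} = \frac{c 6}{6} = \frac{6 c}{6} = c$)
$f{\left(K \right)} = 5 K$
$Q{\left(G,X \right)} = - \frac{3 \left(26 + G\right)}{2 X}$ ($Q{\left(G,X \right)} = - 3 \frac{G + 26}{X + X} = - 3 \frac{26 + G}{2 X} = - \frac{3 \left(26 + G\right)}{2 X}$)
$Q{\left(-294,5 - -32 \right)} + f{\left(-27 \right)} = \frac{3 \left(-26 - -294\right)}{2 \left(5 - -32\right)} + 5 \left(-27\right) = \frac{3 \left(-26 + 294\right)}{2 \left(5 + 32\right)} - 135 = \frac{3}{2} \cdot \frac{1}{37} \cdot 268 - 135 = \frac{402}{37} - 135 = - \frac{4593}{37}$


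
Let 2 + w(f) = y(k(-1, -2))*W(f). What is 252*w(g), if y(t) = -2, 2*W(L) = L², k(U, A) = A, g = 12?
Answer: -36792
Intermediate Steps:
W(L) = L²/2
w(f) = -2 - f²
252*w(g) = 252*(-2 - 1*12²) = 252*(-2 - 1*144) = 252*(-2 - 144) = 252*(-146) = -36792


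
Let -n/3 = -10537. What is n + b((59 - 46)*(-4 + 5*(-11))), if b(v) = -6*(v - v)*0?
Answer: 31611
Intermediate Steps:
n = 31611 (n = -3*(-10537) = 31611)
b(v) = 0 (b(v) = -6*0*0 = 0*0 = 0)
n + b((59 - 46)*(-4 + 5*(-11))) = 31611 + 0 = 31611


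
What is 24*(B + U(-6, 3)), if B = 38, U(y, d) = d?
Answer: 984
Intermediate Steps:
24*(B + U(-6, 3)) = 24*(38 + 3) = 24*41 = 984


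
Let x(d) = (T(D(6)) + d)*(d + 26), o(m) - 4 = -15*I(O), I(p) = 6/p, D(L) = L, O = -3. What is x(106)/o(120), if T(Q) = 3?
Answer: 7194/17 ≈ 423.18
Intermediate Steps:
o(m) = 34 (o(m) = 4 - 90/(-3) = 4 - 90*(-1)/3 = 4 - 15*(-2) = 4 + 30 = 34)
x(d) = (3 + d)*(26 + d) (x(d) = (3 + d)*(d + 26) = (3 + d)*(26 + d))
x(106)/o(120) = (78 + 106² + 29*106)/34 = (78 + 11236 + 3074)*(1/34) = 14388*(1/34) = 7194/17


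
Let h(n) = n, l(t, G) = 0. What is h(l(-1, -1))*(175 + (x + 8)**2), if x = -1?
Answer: 0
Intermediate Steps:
h(l(-1, -1))*(175 + (x + 8)**2) = 0*(175 + (-1 + 8)**2) = 0*(175 + 7**2) = 0*(175 + 49) = 0*224 = 0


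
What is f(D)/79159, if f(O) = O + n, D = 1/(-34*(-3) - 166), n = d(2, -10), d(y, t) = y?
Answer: 127/5066176 ≈ 2.5068e-5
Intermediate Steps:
n = 2
D = -1/64 (D = 1/(102 - 166) = 1/(-64) = -1/64 ≈ -0.015625)
f(O) = 2 + O (f(O) = O + 2 = 2 + O)
f(D)/79159 = (2 - 1/64)/79159 = (127/64)*(1/79159) = 127/5066176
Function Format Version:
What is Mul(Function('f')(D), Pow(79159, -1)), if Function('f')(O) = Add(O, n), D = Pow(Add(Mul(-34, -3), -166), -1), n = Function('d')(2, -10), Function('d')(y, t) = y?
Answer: Rational(127, 5066176) ≈ 2.5068e-5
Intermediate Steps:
n = 2
D = Rational(-1, 64) (D = Pow(Add(102, -166), -1) = Pow(-64, -1) = Rational(-1, 64) ≈ -0.015625)
Function('f')(O) = Add(2, O) (Function('f')(O) = Add(O, 2) = Add(2, O))
Mul(Function('f')(D), Pow(79159, -1)) = Mul(Add(2, Rational(-1, 64)), Pow(79159, -1)) = Mul(Rational(127, 64), Rational(1, 79159)) = Rational(127, 5066176)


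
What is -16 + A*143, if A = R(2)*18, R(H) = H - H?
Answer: -16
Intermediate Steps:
R(H) = 0
A = 0 (A = 0*18 = 0)
-16 + A*143 = -16 + 0*143 = -16 + 0 = -16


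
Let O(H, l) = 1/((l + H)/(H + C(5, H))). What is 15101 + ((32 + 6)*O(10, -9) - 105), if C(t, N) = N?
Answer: 15756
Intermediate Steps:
O(H, l) = 2*H/(H + l) (O(H, l) = 1/((l + H)/(H + H)) = 1/((H + l)/((2*H))) = 1/((H + l)*(1/(2*H))) = 1/((H + l)/(2*H)) = 2*H/(H + l))
15101 + ((32 + 6)*O(10, -9) - 105) = 15101 + ((32 + 6)*(2*10/(10 - 9)) - 105) = 15101 + (38*(2*10/1) - 105) = 15101 + (38*(2*10*1) - 105) = 15101 + (38*20 - 105) = 15101 + (760 - 105) = 15101 + 655 = 15756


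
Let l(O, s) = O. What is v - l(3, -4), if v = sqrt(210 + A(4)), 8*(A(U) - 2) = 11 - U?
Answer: -3 + sqrt(3406)/4 ≈ 11.590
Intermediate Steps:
A(U) = 27/8 - U/8 (A(U) = 2 + (11 - U)/8 = 2 + (11/8 - U/8) = 27/8 - U/8)
v = sqrt(3406)/4 (v = sqrt(210 + (27/8 - 1/8*4)) = sqrt(210 + (27/8 - 1/2)) = sqrt(210 + 23/8) = sqrt(1703/8) = sqrt(3406)/4 ≈ 14.590)
v - l(3, -4) = sqrt(3406)/4 - 1*3 = sqrt(3406)/4 - 3 = -3 + sqrt(3406)/4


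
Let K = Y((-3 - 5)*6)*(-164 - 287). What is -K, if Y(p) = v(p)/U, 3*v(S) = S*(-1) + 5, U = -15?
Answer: -23903/45 ≈ -531.18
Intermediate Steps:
v(S) = 5/3 - S/3 (v(S) = (S*(-1) + 5)/3 = (-S + 5)/3 = (5 - S)/3 = 5/3 - S/3)
Y(p) = -⅑ + p/45 (Y(p) = (5/3 - p/3)/(-15) = (5/3 - p/3)*(-1/15) = -⅑ + p/45)
K = 23903/45 (K = (-⅑ + ((-3 - 5)*6)/45)*(-164 - 287) = (-⅑ + (-8*6)/45)*(-451) = (-⅑ + (1/45)*(-48))*(-451) = (-⅑ - 16/15)*(-451) = -53/45*(-451) = 23903/45 ≈ 531.18)
-K = -1*23903/45 = -23903/45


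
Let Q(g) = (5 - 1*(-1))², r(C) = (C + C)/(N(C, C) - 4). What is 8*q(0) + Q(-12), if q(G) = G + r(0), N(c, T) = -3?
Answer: 36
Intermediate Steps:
r(C) = -2*C/7 (r(C) = (C + C)/(-3 - 4) = (2*C)/(-7) = (2*C)*(-⅐) = -2*C/7)
q(G) = G (q(G) = G - 2/7*0 = G + 0 = G)
Q(g) = 36 (Q(g) = (5 + 1)² = 6² = 36)
8*q(0) + Q(-12) = 8*0 + 36 = 0 + 36 = 36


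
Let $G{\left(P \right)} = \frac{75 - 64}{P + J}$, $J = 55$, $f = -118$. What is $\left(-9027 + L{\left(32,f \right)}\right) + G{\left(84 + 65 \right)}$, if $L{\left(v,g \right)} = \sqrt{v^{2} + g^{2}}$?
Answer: $- \frac{1841497}{204} + 2 \sqrt{3737} \approx -8904.7$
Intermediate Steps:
$G{\left(P \right)} = \frac{11}{55 + P}$ ($G{\left(P \right)} = \frac{75 - 64}{P + 55} = \frac{11}{55 + P}$)
$L{\left(v,g \right)} = \sqrt{g^{2} + v^{2}}$
$\left(-9027 + L{\left(32,f \right)}\right) + G{\left(84 + 65 \right)} = \left(-9027 + \sqrt{\left(-118\right)^{2} + 32^{2}}\right) + \frac{11}{55 + \left(84 + 65\right)} = \left(-9027 + \sqrt{13924 + 1024}\right) + \frac{11}{55 + 149} = \left(-9027 + \sqrt{14948}\right) + \frac{11}{204} = \left(-9027 + 2 \sqrt{3737}\right) + 11 \cdot \frac{1}{204} = \left(-9027 + 2 \sqrt{3737}\right) + \frac{11}{204} = - \frac{1841497}{204} + 2 \sqrt{3737}$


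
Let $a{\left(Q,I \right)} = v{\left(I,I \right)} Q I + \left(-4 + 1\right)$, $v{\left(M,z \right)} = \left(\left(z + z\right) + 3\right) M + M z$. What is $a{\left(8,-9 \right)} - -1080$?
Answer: $-14475$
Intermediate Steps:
$v{\left(M,z \right)} = M z + M \left(3 + 2 z\right)$ ($v{\left(M,z \right)} = \left(2 z + 3\right) M + M z = \left(3 + 2 z\right) M + M z = M \left(3 + 2 z\right) + M z = M z + M \left(3 + 2 z\right)$)
$a{\left(Q,I \right)} = -3 + 3 Q I^{2} \left(1 + I\right)$ ($a{\left(Q,I \right)} = 3 I \left(1 + I\right) Q I + \left(-4 + 1\right) = 3 I Q \left(1 + I\right) I - 3 = 3 Q I^{2} \left(1 + I\right) - 3 = -3 + 3 Q I^{2} \left(1 + I\right)$)
$a{\left(8,-9 \right)} - -1080 = \left(-3 + 3 \cdot 8 \left(-9\right)^{2} \left(1 - 9\right)\right) - -1080 = \left(-3 + 3 \cdot 8 \cdot 81 \left(-8\right)\right) + 1080 = \left(-3 - 15552\right) + 1080 = -15555 + 1080 = -14475$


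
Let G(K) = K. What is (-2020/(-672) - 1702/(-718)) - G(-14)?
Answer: 1168631/60312 ≈ 19.376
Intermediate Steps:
(-2020/(-672) - 1702/(-718)) - G(-14) = (-2020/(-672) - 1702/(-718)) - 1*(-14) = (-2020*(-1/672) - 1702*(-1/718)) + 14 = (505/168 + 851/359) + 14 = 324263/60312 + 14 = 1168631/60312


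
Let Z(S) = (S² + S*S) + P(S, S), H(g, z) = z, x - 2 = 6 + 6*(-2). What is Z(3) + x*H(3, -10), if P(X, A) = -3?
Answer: 55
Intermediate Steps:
x = -4 (x = 2 + (6 + 6*(-2)) = 2 + (6 - 12) = 2 - 6 = -4)
Z(S) = -3 + 2*S² (Z(S) = (S² + S*S) - 3 = (S² + S²) - 3 = 2*S² - 3 = -3 + 2*S²)
Z(3) + x*H(3, -10) = (-3 + 2*3²) - 4*(-10) = (-3 + 2*9) + 40 = (-3 + 18) + 40 = 15 + 40 = 55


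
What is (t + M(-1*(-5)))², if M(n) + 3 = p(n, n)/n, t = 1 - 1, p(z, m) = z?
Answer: 4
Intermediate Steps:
t = 0
M(n) = -2 (M(n) = -3 + n/n = -3 + 1 = -2)
(t + M(-1*(-5)))² = (0 - 2)² = (-2)² = 4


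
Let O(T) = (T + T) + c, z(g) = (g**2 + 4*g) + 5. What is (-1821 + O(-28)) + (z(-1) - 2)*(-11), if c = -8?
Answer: -1885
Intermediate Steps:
z(g) = 5 + g**2 + 4*g
O(T) = -8 + 2*T (O(T) = (T + T) - 8 = 2*T - 8 = -8 + 2*T)
(-1821 + O(-28)) + (z(-1) - 2)*(-11) = (-1821 + (-8 + 2*(-28))) + ((5 + (-1)**2 + 4*(-1)) - 2)*(-11) = (-1821 + (-8 - 56)) + ((5 + 1 - 4) - 2)*(-11) = (-1821 - 64) + (2 - 2)*(-11) = -1885 + 0*(-11) = -1885 + 0 = -1885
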